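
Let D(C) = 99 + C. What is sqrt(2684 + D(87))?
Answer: sqrt(2870) ≈ 53.572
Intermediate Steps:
sqrt(2684 + D(87)) = sqrt(2684 + (99 + 87)) = sqrt(2684 + 186) = sqrt(2870)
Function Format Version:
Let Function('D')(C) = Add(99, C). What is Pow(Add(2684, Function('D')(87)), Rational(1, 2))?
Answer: Pow(2870, Rational(1, 2)) ≈ 53.572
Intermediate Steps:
Pow(Add(2684, Function('D')(87)), Rational(1, 2)) = Pow(Add(2684, Add(99, 87)), Rational(1, 2)) = Pow(Add(2684, 186), Rational(1, 2)) = Pow(2870, Rational(1, 2))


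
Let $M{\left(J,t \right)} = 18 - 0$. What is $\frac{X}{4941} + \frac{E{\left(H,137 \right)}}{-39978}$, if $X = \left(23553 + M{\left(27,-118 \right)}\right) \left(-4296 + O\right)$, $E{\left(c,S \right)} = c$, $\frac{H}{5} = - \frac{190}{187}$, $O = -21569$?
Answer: $- \frac{28134431618270}{228014523} \approx -1.2339 \cdot 10^{5}$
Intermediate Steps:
$H = - \frac{950}{187}$ ($H = 5 \left(- \frac{190}{187}\right) = - \frac{950}{187} \approx -5.0802$)
$M{\left(J,t \right)} = 18$ ($M{\left(J,t \right)} = 18 + 0 = 18$)
$X = -609663915$ ($X = \left(23553 + 18\right) \left(-4296 - 21569\right) = 23571 \left(-25865\right) = -609663915$)
$\frac{X}{4941} + \frac{E{\left(H,137 \right)}}{-39978} = - \frac{609663915}{4941} - \frac{950}{187 \left(-39978\right)} = \left(-609663915\right) \frac{1}{4941} - - \frac{475}{3737943} = - \frac{7526715}{61} + \frac{475}{3737943} = - \frac{28134431618270}{228014523}$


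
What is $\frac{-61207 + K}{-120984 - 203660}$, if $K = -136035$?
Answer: $\frac{98621}{162322} \approx 0.60756$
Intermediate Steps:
$\frac{-61207 + K}{-120984 - 203660} = \frac{-61207 - 136035}{-120984 - 203660} = - \frac{197242}{-324644} = \left(-197242\right) \left(- \frac{1}{324644}\right) = \frac{98621}{162322}$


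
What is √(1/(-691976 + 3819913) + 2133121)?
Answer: √20870434268219997186/3127937 ≈ 1460.5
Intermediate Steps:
√(1/(-691976 + 3819913) + 2133121) = √(1/3127937 + 2133121) = √(6672268101378/3127937) = √20870434268219997186/3127937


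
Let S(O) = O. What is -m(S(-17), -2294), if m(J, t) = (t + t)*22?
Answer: 100936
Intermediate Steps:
m(J, t) = 44*t (m(J, t) = (2*t)*22 = 44*t)
-m(S(-17), -2294) = -44*(-2294) = -1*(-100936) = 100936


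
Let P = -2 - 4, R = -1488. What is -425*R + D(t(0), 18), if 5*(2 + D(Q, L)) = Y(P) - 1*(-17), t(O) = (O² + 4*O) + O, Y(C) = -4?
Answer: 3162003/5 ≈ 6.3240e+5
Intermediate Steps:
P = -6
t(O) = O² + 5*O
D(Q, L) = ⅗ (D(Q, L) = -2 + (-4 - 1*(-17))/5 = -2 + (-4 + 17)/5 = -2 + (⅕)*13 = -2 + 13/5 = ⅗)
-425*R + D(t(0), 18) = -425*(-1488) + ⅗ = 632400 + ⅗ = 3162003/5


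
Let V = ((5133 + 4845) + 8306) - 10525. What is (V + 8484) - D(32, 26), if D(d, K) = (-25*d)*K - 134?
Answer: 37177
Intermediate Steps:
D(d, K) = -134 - 25*K*d (D(d, K) = -25*K*d - 134 = -134 - 25*K*d)
V = 7759 (V = (9978 + 8306) - 10525 = 18284 - 10525 = 7759)
(V + 8484) - D(32, 26) = (7759 + 8484) - (-134 - 25*26*32) = 16243 - (-134 - 20800) = 16243 - 1*(-20934) = 16243 + 20934 = 37177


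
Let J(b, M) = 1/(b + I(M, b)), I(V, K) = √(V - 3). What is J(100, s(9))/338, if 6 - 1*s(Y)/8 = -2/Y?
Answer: 450/15138851 - 3*√421/30277702 ≈ 2.7692e-5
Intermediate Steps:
I(V, K) = √(-3 + V)
s(Y) = 48 + 16/Y (s(Y) = 48 - (-16)/Y = 48 + 16/Y)
J(b, M) = 1/(b + √(-3 + M))
J(100, s(9))/338 = 1/((100 + √(-3 + (48 + 16/9)))*338) = (1/338)/(100 + √(-3 + (48 + 16*(⅑)))) = (1/338)/(100 + √(-3 + (48 + 16/9))) = (1/338)/(100 + √(-3 + 448/9)) = (1/338)/(100 + √(421/9)) = (1/338)/(100 + √421/3) = 1/(338*(100 + √421/3))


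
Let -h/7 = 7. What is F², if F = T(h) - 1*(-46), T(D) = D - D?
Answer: 2116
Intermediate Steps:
h = -49 (h = -7*7 = -49)
T(D) = 0
F = 46 (F = 0 - 1*(-46) = 0 + 46 = 46)
F² = 46² = 2116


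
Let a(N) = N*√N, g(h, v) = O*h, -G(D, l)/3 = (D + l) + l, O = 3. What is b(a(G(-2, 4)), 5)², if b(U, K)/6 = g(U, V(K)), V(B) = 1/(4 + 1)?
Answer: -1889568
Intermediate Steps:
V(B) = ⅕ (V(B) = 1/5 = ⅕)
G(D, l) = -6*l - 3*D (G(D, l) = -3*((D + l) + l) = -3*(D + 2*l) = -6*l - 3*D)
g(h, v) = 3*h
a(N) = N^(3/2)
b(U, K) = 18*U (b(U, K) = 6*(3*U) = 18*U)
b(a(G(-2, 4)), 5)² = (18*(-6*4 - 3*(-2))^(3/2))² = (18*(-24 + 6)^(3/2))² = (18*(-18)^(3/2))² = (18*(-54*I*√2))² = (-972*I*√2)² = -1889568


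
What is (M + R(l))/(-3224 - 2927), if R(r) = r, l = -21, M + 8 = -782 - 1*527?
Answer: 1338/6151 ≈ 0.21753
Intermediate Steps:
M = -1317 (M = -8 + (-782 - 1*527) = -8 + (-782 - 527) = -8 - 1309 = -1317)
(M + R(l))/(-3224 - 2927) = (-1317 - 21)/(-3224 - 2927) = -1338/(-6151) = -1338*(-1/6151) = 1338/6151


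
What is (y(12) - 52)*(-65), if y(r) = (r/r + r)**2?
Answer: -7605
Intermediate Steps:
y(r) = (1 + r)**2
(y(12) - 52)*(-65) = ((1 + 12)**2 - 52)*(-65) = (13**2 - 52)*(-65) = (169 - 52)*(-65) = 117*(-65) = -7605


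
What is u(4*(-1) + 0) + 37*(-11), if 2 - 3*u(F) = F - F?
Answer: -1219/3 ≈ -406.33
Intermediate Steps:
u(F) = ⅔ (u(F) = ⅔ - (F - F)/3 = ⅔ - ⅓*0 = ⅔ + 0 = ⅔)
u(4*(-1) + 0) + 37*(-11) = ⅔ + 37*(-11) = ⅔ - 407 = -1219/3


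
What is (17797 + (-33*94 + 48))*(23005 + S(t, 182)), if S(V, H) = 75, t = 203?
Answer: 340268440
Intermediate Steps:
(17797 + (-33*94 + 48))*(23005 + S(t, 182)) = (17797 + (-33*94 + 48))*(23005 + 75) = (17797 + (-3102 + 48))*23080 = (17797 - 3054)*23080 = 14743*23080 = 340268440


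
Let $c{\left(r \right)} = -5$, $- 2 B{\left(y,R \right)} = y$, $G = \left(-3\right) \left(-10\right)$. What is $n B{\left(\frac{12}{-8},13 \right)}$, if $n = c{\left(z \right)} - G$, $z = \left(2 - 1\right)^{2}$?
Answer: $- \frac{105}{4} \approx -26.25$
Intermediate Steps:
$z = 1$ ($z = 1^{2} = 1$)
$G = 30$
$B{\left(y,R \right)} = - \frac{y}{2}$
$n = -35$ ($n = -5 - 30 = -35$)
$n B{\left(\frac{12}{-8},13 \right)} = - 35 \left(- \frac{12 \frac{1}{-8}}{2}\right) = - 35 \left(- \frac{12 \left(- \frac{1}{8}\right)}{2}\right) = - 35 \left(\left(- \frac{1}{2}\right) \left(- \frac{3}{2}\right)\right) = \left(-35\right) \frac{3}{4} = - \frac{105}{4}$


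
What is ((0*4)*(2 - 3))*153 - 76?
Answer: -76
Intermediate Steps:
((0*4)*(2 - 3))*153 - 76 = (0*(-1))*153 - 76 = 0*153 - 76 = 0 - 76 = -76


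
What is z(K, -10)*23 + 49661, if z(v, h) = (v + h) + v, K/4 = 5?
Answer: 50351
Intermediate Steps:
K = 20 (K = 4*5 = 20)
z(v, h) = h + 2*v (z(v, h) = (h + v) + v = h + 2*v)
z(K, -10)*23 + 49661 = (-10 + 2*20)*23 + 49661 = (-10 + 40)*23 + 49661 = 30*23 + 49661 = 690 + 49661 = 50351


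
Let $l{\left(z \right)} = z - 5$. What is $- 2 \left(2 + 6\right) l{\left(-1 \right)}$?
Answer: $96$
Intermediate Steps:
$l{\left(z \right)} = -5 + z$ ($l{\left(z \right)} = z - 5 = -5 + z$)
$- 2 \left(2 + 6\right) l{\left(-1 \right)} = - 2 \left(2 + 6\right) \left(-5 - 1\right) = \left(-2\right) 8 \left(-6\right) = \left(-16\right) \left(-6\right) = 96$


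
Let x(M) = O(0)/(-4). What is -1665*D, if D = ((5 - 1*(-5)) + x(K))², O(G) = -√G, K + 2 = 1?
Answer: -166500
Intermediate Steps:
K = -1 (K = -2 + 1 = -1)
x(M) = 0 (x(M) = -√0/(-4) = -1*0*(-¼) = 0*(-¼) = 0)
D = 100 (D = ((5 - 1*(-5)) + 0)² = ((5 + 5) + 0)² = (10 + 0)² = 10² = 100)
-1665*D = -1665*100 = -166500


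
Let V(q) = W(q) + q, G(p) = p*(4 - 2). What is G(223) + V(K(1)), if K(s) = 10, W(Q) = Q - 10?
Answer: 456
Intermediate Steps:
W(Q) = -10 + Q
G(p) = 2*p (G(p) = p*2 = 2*p)
V(q) = -10 + 2*q (V(q) = (-10 + q) + q = -10 + 2*q)
G(223) + V(K(1)) = 2*223 + (-10 + 2*10) = 446 + (-10 + 20) = 446 + 10 = 456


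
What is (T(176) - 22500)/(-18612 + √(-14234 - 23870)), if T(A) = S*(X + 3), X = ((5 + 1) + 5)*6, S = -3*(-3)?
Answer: 9254817/7873742 + 1989*I*√9526/15747484 ≈ 1.1754 + 0.012328*I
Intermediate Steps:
S = 9
X = 66 (X = (6 + 5)*6 = 11*6 = 66)
T(A) = 621 (T(A) = 9*(66 + 3) = 9*69 = 621)
(T(176) - 22500)/(-18612 + √(-14234 - 23870)) = (621 - 22500)/(-18612 + √(-14234 - 23870)) = -21879/(-18612 + √(-38104)) = -21879/(-18612 + 2*I*√9526)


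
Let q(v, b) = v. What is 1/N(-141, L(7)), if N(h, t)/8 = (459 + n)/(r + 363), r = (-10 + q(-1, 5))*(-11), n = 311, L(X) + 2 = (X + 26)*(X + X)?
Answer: 11/140 ≈ 0.078571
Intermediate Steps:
L(X) = -2 + 2*X*(26 + X) (L(X) = -2 + (X + 26)*(X + X) = -2 + (26 + X)*(2*X) = -2 + 2*X*(26 + X))
r = 121 (r = (-10 - 1)*(-11) = -11*(-11) = 121)
N(h, t) = 140/11 (N(h, t) = 8*((459 + 311)/(121 + 363)) = 8*(770/484) = 8*(770*(1/484)) = 8*(35/22) = 140/11)
1/N(-141, L(7)) = 1/(140/11) = 11/140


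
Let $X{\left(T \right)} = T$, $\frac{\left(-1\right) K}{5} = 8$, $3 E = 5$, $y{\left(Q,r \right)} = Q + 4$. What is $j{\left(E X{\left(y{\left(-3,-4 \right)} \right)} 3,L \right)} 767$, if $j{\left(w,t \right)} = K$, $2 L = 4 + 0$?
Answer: $-30680$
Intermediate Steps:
$y{\left(Q,r \right)} = 4 + Q$
$E = \frac{5}{3}$ ($E = \frac{1}{3} \cdot 5 = \frac{5}{3} \approx 1.6667$)
$K = -40$ ($K = \left(-5\right) 8 = -40$)
$L = 2$ ($L = \frac{4 + 0}{2} = \frac{1}{2} \cdot 4 = 2$)
$j{\left(w,t \right)} = -40$
$j{\left(E X{\left(y{\left(-3,-4 \right)} \right)} 3,L \right)} 767 = \left(-40\right) 767 = -30680$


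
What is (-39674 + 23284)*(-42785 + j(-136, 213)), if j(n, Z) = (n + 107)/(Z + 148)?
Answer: 253150335460/361 ≈ 7.0125e+8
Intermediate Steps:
j(n, Z) = (107 + n)/(148 + Z)
(-39674 + 23284)*(-42785 + j(-136, 213)) = (-39674 + 23284)*(-42785 + (107 - 136)/(148 + 213)) = -16390*(-42785 - 29/361) = -16390*(-15445414/361) = 253150335460/361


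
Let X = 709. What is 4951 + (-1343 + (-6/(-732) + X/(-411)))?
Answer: 180826249/50142 ≈ 3606.3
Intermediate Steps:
4951 + (-1343 + (-6/(-732) + X/(-411))) = 4951 + (-1343 + (-6/(-732) + 709/(-411))) = 4951 + (-1343 + (-6*(-1/732) + 709*(-1/411))) = 4951 + (-1343 + (1/122 - 709/411)) = 4951 + (-1343 - 86087/50142) = 4951 - 67426793/50142 = 180826249/50142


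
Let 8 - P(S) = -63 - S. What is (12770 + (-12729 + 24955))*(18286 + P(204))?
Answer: 463950756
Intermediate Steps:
P(S) = 71 + S (P(S) = 8 - (-63 - S) = 8 + (63 + S) = 71 + S)
(12770 + (-12729 + 24955))*(18286 + P(204)) = (12770 + (-12729 + 24955))*(18286 + (71 + 204)) = (12770 + 12226)*(18286 + 275) = 24996*18561 = 463950756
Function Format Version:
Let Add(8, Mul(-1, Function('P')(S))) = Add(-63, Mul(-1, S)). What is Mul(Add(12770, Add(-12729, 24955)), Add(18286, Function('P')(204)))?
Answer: 463950756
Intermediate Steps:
Function('P')(S) = Add(71, S) (Function('P')(S) = Add(8, Mul(-1, Add(-63, Mul(-1, S)))) = Add(8, Add(63, S)) = Add(71, S))
Mul(Add(12770, Add(-12729, 24955)), Add(18286, Function('P')(204))) = Mul(Add(12770, Add(-12729, 24955)), Add(18286, Add(71, 204))) = Mul(Add(12770, 12226), Add(18286, 275)) = Mul(24996, 18561) = 463950756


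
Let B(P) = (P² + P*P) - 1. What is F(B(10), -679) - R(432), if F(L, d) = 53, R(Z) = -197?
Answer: 250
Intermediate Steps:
B(P) = -1 + 2*P² (B(P) = (P² + P²) - 1 = 2*P² - 1 = -1 + 2*P²)
F(B(10), -679) - R(432) = 53 - 1*(-197) = 53 + 197 = 250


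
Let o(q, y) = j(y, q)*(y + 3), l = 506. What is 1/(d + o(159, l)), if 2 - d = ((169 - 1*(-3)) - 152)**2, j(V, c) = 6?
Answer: 1/2656 ≈ 0.00037651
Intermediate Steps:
o(q, y) = 18 + 6*y (o(q, y) = 6*(y + 3) = 6*(3 + y) = 18 + 6*y)
d = -398 (d = 2 - ((169 - 1*(-3)) - 152)**2 = 2 - ((169 + 3) - 152)**2 = 2 - (172 - 152)**2 = 2 - 1*20**2 = 2 - 1*400 = 2 - 400 = -398)
1/(d + o(159, l)) = 1/(-398 + (18 + 6*506)) = 1/(-398 + (18 + 3036)) = 1/(-398 + 3054) = 1/2656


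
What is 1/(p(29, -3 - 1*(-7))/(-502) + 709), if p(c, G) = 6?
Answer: 251/177956 ≈ 0.0014105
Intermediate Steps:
1/(p(29, -3 - 1*(-7))/(-502) + 709) = 1/(6/(-502) + 709) = 1/(6*(-1/502) + 709) = 1/(-3/251 + 709) = 1/(177956/251) = 251/177956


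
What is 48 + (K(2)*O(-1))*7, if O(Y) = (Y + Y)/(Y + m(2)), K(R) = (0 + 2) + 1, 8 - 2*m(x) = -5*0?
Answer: 34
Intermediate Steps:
m(x) = 4 (m(x) = 4 - (-5)*0/2 = 4 - ½*0 = 4 + 0 = 4)
K(R) = 3 (K(R) = 2 + 1 = 3)
O(Y) = 2*Y/(4 + Y) (O(Y) = (Y + Y)/(Y + 4) = (2*Y)/(4 + Y) = 2*Y/(4 + Y))
48 + (K(2)*O(-1))*7 = 48 + (3*(2*(-1)/(4 - 1)))*7 = 48 + (3*(2*(-1)/3))*7 = 48 + (3*(2*(-1)*(⅓)))*7 = 48 + (3*(-⅔))*7 = 48 - 2*7 = 48 - 14 = 34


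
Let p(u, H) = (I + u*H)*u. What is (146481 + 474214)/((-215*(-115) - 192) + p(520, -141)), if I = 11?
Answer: -620695/38096147 ≈ -0.016293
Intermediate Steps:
p(u, H) = u*(11 + H*u) (p(u, H) = (11 + u*H)*u = (11 + H*u)*u = u*(11 + H*u))
(146481 + 474214)/((-215*(-115) - 192) + p(520, -141)) = (146481 + 474214)/((-215*(-115) - 192) + 520*(11 - 141*520)) = 620695/((24725 - 192) + 520*(11 - 73320)) = 620695/(24533 + 520*(-73309)) = 620695/(24533 - 38120680) = 620695/(-38096147) = 620695*(-1/38096147) = -620695/38096147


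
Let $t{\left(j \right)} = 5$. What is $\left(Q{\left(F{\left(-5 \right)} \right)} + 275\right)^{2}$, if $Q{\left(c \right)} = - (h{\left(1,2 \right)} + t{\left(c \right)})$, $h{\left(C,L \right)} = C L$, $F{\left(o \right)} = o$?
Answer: $71824$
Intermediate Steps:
$Q{\left(c \right)} = -7$ ($Q{\left(c \right)} = - (1 \cdot 2 + 5) = - (2 + 5) = \left(-1\right) 7 = -7$)
$\left(Q{\left(F{\left(-5 \right)} \right)} + 275\right)^{2} = \left(-7 + 275\right)^{2} = 268^{2} = 71824$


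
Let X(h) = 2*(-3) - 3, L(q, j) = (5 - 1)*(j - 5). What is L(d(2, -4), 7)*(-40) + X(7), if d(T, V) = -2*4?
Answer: -329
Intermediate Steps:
d(T, V) = -8
L(q, j) = -20 + 4*j (L(q, j) = 4*(-5 + j) = -20 + 4*j)
X(h) = -9 (X(h) = -6 - 3 = -9)
L(d(2, -4), 7)*(-40) + X(7) = (-20 + 4*7)*(-40) - 9 = (-20 + 28)*(-40) - 9 = 8*(-40) - 9 = -320 - 9 = -329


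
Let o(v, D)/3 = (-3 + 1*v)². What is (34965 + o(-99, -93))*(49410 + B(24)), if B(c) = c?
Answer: 3271393818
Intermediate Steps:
o(v, D) = 3*(-3 + v)² (o(v, D) = 3*(-3 + 1*v)² = 3*(-3 + v)²)
(34965 + o(-99, -93))*(49410 + B(24)) = (34965 + 3*(-3 - 99)²)*(49410 + 24) = (34965 + 3*(-102)²)*49434 = (34965 + 3*10404)*49434 = (34965 + 31212)*49434 = 66177*49434 = 3271393818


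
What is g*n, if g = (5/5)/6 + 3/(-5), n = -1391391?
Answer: 6029361/10 ≈ 6.0294e+5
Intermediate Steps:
g = -13/30 (g = (5*(⅕))*(⅙) + 3*(-⅕) = 1*(⅙) - ⅗ = ⅙ - ⅗ = -13/30 ≈ -0.43333)
g*n = -13/30*(-1391391) = 6029361/10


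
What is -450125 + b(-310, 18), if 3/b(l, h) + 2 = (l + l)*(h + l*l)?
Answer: -26824372045253/59593162 ≈ -4.5013e+5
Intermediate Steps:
b(l, h) = 3/(-2 + 2*l*(h + l²)) (b(l, h) = 3/(-2 + (l + l)*(h + l*l)) = 3/(-2 + (2*l)*(h + l²)) = 3/(-2 + 2*l*(h + l²)))
-450125 + b(-310, 18) = -450125 + 3/(2*(-1 + (-310)³ + 18*(-310))) = -450125 + 3/(2*(-1 - 29791000 - 5580)) = -450125 + (3/2)/(-29796581) = -450125 + (3/2)*(-1/29796581) = -450125 - 3/59593162 = -26824372045253/59593162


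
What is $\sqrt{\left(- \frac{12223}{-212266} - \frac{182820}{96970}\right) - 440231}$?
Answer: $\frac{17 i \sqrt{6453870470579982239374}}{2058343402} \approx 663.5 i$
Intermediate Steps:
$\sqrt{\left(- \frac{12223}{-212266} - \frac{182820}{96970}\right) - 440231} = \sqrt{\left(\left(-12223\right) \left(- \frac{1}{212266}\right) - \frac{18282}{9697}\right) - 440231} = \sqrt{\left(\frac{12223}{212266} - \frac{18282}{9697}\right) - 440231} = \sqrt{- \frac{3762120581}{2058343402} - 440231} = \sqrt{- \frac{906150336326443}{2058343402}} = \frac{17 i \sqrt{6453870470579982239374}}{2058343402}$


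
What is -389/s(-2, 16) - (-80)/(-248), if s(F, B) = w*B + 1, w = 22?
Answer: -15589/10943 ≈ -1.4246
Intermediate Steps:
s(F, B) = 1 + 22*B (s(F, B) = 22*B + 1 = 1 + 22*B)
-389/s(-2, 16) - (-80)/(-248) = -389/(1 + 22*16) - (-80)/(-248) = -389/(1 + 352) - (-80)*(-1)/248 = -389/353 - 1*10/31 = -389*1/353 - 10/31 = -389/353 - 10/31 = -15589/10943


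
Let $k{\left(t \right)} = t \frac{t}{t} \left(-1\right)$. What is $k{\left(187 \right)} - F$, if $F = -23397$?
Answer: $23210$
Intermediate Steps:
$k{\left(t \right)} = - t$ ($k{\left(t \right)} = t 1 \left(-1\right) = t \left(-1\right) = - t$)
$k{\left(187 \right)} - F = \left(-1\right) 187 - -23397 = -187 + 23397 = 23210$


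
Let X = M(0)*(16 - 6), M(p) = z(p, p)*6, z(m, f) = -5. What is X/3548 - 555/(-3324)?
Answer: 80995/982796 ≈ 0.082413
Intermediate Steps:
M(p) = -30 (M(p) = -5*6 = -30)
X = -300 (X = -30*(16 - 6) = -30*10 = -300)
X/3548 - 555/(-3324) = -300/3548 - 555/(-3324) = -300*1/3548 - 555*(-1/3324) = -75/887 + 185/1108 = 80995/982796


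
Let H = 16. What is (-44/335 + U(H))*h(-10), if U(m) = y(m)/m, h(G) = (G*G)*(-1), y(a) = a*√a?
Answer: -25920/67 ≈ -386.87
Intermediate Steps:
y(a) = a^(3/2)
h(G) = -G² (h(G) = G²*(-1) = -G²)
U(m) = √m (U(m) = m^(3/2)/m = √m)
(-44/335 + U(H))*h(-10) = (-44/335 + √16)*(-1*(-10)²) = (-44*1/335 + 4)*(-1*100) = (-44/335 + 4)*(-100) = (1296/335)*(-100) = -25920/67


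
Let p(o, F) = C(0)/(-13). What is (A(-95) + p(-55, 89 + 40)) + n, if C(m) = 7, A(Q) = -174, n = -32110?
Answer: -419699/13 ≈ -32285.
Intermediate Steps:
p(o, F) = -7/13 (p(o, F) = 7/(-13) = 7*(-1/13) = -7/13)
(A(-95) + p(-55, 89 + 40)) + n = (-174 - 7/13) - 32110 = -2269/13 - 32110 = -419699/13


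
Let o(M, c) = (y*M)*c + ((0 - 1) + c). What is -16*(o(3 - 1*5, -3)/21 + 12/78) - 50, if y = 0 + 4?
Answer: -18482/273 ≈ -67.700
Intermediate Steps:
y = 4
o(M, c) = -1 + c + 4*M*c (o(M, c) = (4*M)*c + ((0 - 1) + c) = 4*M*c + (-1 + c) = -1 + c + 4*M*c)
-16*(o(3 - 1*5, -3)/21 + 12/78) - 50 = -16*((-1 - 3 + 4*(3 - 1*5)*(-3))/21 + 12/78) - 50 = -16*((-1 - 3 + 4*(3 - 5)*(-3))*(1/21) + 12*(1/78)) - 50 = -16*((-1 - 3 + 4*(-2)*(-3))*(1/21) + 2/13) - 50 = -16*((-1 - 3 + 24)*(1/21) + 2/13) - 50 = -16*(20*(1/21) + 2/13) - 50 = -16*(20/21 + 2/13) - 50 = -16*302/273 - 50 = -4832/273 - 50 = -18482/273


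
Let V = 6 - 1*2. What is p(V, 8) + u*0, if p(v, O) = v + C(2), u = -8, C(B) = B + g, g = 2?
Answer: 8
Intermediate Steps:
C(B) = 2 + B (C(B) = B + 2 = 2 + B)
V = 4 (V = 6 - 2 = 4)
p(v, O) = 4 + v (p(v, O) = v + (2 + 2) = v + 4 = 4 + v)
p(V, 8) + u*0 = (4 + 4) - 8*0 = 8 + 0 = 8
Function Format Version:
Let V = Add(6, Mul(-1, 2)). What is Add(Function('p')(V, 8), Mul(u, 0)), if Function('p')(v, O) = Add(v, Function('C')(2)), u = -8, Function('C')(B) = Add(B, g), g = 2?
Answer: 8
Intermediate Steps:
Function('C')(B) = Add(2, B) (Function('C')(B) = Add(B, 2) = Add(2, B))
V = 4 (V = Add(6, -2) = 4)
Function('p')(v, O) = Add(4, v) (Function('p')(v, O) = Add(v, Add(2, 2)) = Add(v, 4) = Add(4, v))
Add(Function('p')(V, 8), Mul(u, 0)) = Add(Add(4, 4), Mul(-8, 0)) = Add(8, 0) = 8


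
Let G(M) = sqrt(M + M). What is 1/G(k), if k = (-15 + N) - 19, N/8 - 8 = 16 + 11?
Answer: sqrt(123)/246 ≈ 0.045083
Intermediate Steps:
N = 280 (N = 64 + 8*(16 + 11) = 64 + 8*27 = 64 + 216 = 280)
k = 246 (k = (-15 + 280) - 19 = 265 - 19 = 246)
G(M) = sqrt(2)*sqrt(M) (G(M) = sqrt(2*M) = sqrt(2)*sqrt(M))
1/G(k) = 1/(sqrt(2)*sqrt(246)) = 1/(2*sqrt(123)) = sqrt(123)/246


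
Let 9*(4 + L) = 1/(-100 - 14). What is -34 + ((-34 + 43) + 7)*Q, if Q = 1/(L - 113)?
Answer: -4097878/120043 ≈ -34.137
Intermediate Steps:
L = -4105/1026 (L = -4 + 1/(9*(-100 - 14)) = -4 + (⅑)/(-114) = -4 + (⅑)*(-1/114) = -4 - 1/1026 = -4105/1026 ≈ -4.0010)
Q = -1026/120043 (Q = 1/(-4105/1026 - 113) = 1/(-120043/1026) = -1026/120043 ≈ -0.0085469)
-34 + ((-34 + 43) + 7)*Q = -34 + ((-34 + 43) + 7)*(-1026/120043) = -34 + (9 + 7)*(-1026/120043) = -34 + 16*(-1026/120043) = -34 - 16416/120043 = -4097878/120043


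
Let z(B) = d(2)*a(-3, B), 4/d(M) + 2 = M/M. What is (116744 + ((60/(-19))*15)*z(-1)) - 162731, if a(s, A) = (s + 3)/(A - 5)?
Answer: -45987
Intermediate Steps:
a(s, A) = (3 + s)/(-5 + A)
d(M) = -4 (d(M) = 4/(-2 + M/M) = 4/(-2 + 1) = 4/(-1) = 4*(-1) = -4)
z(B) = 0 (z(B) = -4*(3 - 3)/(-5 + B) = -4*0/(-5 + B) = -4*0 = 0)
(116744 + ((60/(-19))*15)*z(-1)) - 162731 = (116744 + ((60/(-19))*15)*0) - 162731 = (116744 + ((60*(-1/19))*15)*0) - 162731 = (116744 - 60/19*15*0) - 162731 = (116744 - 900/19*0) - 162731 = (116744 + 0) - 162731 = 116744 - 162731 = -45987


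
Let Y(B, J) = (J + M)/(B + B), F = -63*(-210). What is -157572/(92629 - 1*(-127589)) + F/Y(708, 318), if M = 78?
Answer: 19099218258/403733 ≈ 47307.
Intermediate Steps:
F = 13230
Y(B, J) = (78 + J)/(2*B) (Y(B, J) = (J + 78)/(B + B) = (78 + J)/((2*B)) = (78 + J)*(1/(2*B)) = (78 + J)/(2*B))
-157572/(92629 - 1*(-127589)) + F/Y(708, 318) = -157572/(92629 - 1*(-127589)) + 13230/(((½)*(78 + 318)/708)) = -157572/(92629 + 127589) + 13230/(((½)*(1/708)*396)) = -157572/220218 + 13230/(33/118) = -157572*1/220218 + 13230*(118/33) = -26262/36703 + 520380/11 = 19099218258/403733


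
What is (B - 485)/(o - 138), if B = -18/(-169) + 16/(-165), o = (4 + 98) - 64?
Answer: 13523959/2788500 ≈ 4.8499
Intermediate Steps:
o = 38 (o = 102 - 64 = 38)
B = 266/27885 (B = -18*(-1/169) + 16*(-1/165) = 18/169 - 16/165 = 266/27885 ≈ 0.0095392)
(B - 485)/(o - 138) = (266/27885 - 485)/(38 - 138) = -13523959/27885/(-100) = -13523959/27885*(-1/100) = 13523959/2788500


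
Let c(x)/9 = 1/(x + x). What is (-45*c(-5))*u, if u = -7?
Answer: -567/2 ≈ -283.50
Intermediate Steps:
c(x) = 9/(2*x) (c(x) = 9/(x + x) = 9/((2*x)) = 9*(1/(2*x)) = 9/(2*x))
(-45*c(-5))*u = -405/(2*(-5))*(-7) = -405*(-1)/(2*5)*(-7) = -45*(-9/10)*(-7) = (81/2)*(-7) = -567/2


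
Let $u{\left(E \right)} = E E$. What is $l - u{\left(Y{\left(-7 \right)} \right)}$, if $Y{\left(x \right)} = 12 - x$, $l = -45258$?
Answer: $-45619$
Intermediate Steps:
$u{\left(E \right)} = E^{2}$
$l - u{\left(Y{\left(-7 \right)} \right)} = -45258 - \left(12 - -7\right)^{2} = -45258 - \left(12 + 7\right)^{2} = -45258 - 19^{2} = -45258 - 361 = -45619$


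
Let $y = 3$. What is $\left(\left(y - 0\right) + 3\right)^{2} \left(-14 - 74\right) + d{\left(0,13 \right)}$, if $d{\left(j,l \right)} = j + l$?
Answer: $-3155$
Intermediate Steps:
$\left(\left(y - 0\right) + 3\right)^{2} \left(-14 - 74\right) + d{\left(0,13 \right)} = \left(\left(3 - 0\right) + 3\right)^{2} \left(-14 - 74\right) + \left(0 + 13\right) = \left(\left(3 + 0\right) + 3\right)^{2} \left(-14 - 74\right) + 13 = \left(3 + 3\right)^{2} \left(-88\right) + 13 = 6^{2} \left(-88\right) + 13 = 36 \left(-88\right) + 13 = -3168 + 13 = -3155$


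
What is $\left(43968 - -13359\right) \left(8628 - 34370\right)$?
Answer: $-1475711634$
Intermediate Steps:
$\left(43968 - -13359\right) \left(8628 - 34370\right) = \left(43968 + 13359\right) \left(-25742\right) = 57327 \left(-25742\right) = -1475711634$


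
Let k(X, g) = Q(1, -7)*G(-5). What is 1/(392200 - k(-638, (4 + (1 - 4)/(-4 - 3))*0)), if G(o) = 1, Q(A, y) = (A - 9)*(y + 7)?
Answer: 1/392200 ≈ 2.5497e-6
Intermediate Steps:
Q(A, y) = (-9 + A)*(7 + y)
k(X, g) = 0 (k(X, g) = (-63 - 9*(-7) + 7*1 + 1*(-7))*1 = (-63 + 63 + 7 - 7)*1 = 0*1 = 0)
1/(392200 - k(-638, (4 + (1 - 4)/(-4 - 3))*0)) = 1/(392200 - 1*0) = 1/(392200 + 0) = 1/392200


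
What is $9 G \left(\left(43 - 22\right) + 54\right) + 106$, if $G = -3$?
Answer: $-1919$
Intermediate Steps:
$9 G \left(\left(43 - 22\right) + 54\right) + 106 = 9 \left(-3\right) \left(\left(43 - 22\right) + 54\right) + 106 = - 27 \left(21 + 54\right) + 106 = \left(-27\right) 75 + 106 = -2025 + 106 = -1919$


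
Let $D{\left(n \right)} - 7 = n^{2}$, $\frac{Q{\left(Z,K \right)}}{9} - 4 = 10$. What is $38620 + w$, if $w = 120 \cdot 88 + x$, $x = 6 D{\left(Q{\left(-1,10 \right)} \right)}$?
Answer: $144478$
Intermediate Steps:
$Q{\left(Z,K \right)} = 126$ ($Q{\left(Z,K \right)} = 36 + 9 \cdot 10 = 36 + 90 = 126$)
$D{\left(n \right)} = 7 + n^{2}$
$x = 95298$ ($x = 6 \left(7 + 126^{2}\right) = 6 \left(7 + 15876\right) = 6 \cdot 15883 = 95298$)
$w = 105858$ ($w = 120 \cdot 88 + 95298 = 10560 + 95298 = 105858$)
$38620 + w = 38620 + 105858 = 144478$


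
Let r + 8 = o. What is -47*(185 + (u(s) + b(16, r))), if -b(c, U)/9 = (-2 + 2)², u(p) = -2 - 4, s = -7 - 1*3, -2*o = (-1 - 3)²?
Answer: -8413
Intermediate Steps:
o = -8 (o = -(-1 - 3)²/2 = -½*(-4)² = -½*16 = -8)
r = -16 (r = -8 - 8 = -16)
s = -10 (s = -7 - 3 = -10)
u(p) = -6
b(c, U) = 0 (b(c, U) = -9*(-2 + 2)² = -9*0² = -9*0 = 0)
-47*(185 + (u(s) + b(16, r))) = -47*(185 + (-6 + 0)) = -47*(185 - 6) = -47*179 = -8413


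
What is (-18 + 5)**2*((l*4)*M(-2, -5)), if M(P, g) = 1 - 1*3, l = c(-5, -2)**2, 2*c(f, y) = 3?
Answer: -3042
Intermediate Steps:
c(f, y) = 3/2 (c(f, y) = (1/2)*3 = 3/2)
l = 9/4 (l = (3/2)**2 = 9/4 ≈ 2.2500)
M(P, g) = -2 (M(P, g) = 1 - 3 = -2)
(-18 + 5)**2*((l*4)*M(-2, -5)) = (-18 + 5)**2*(((9/4)*4)*(-2)) = (-13)**2*(9*(-2)) = 169*(-18) = -3042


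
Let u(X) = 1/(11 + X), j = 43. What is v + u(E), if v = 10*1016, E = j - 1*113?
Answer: 599439/59 ≈ 10160.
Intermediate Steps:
E = -70 (E = 43 - 1*113 = 43 - 113 = -70)
v = 10160
v + u(E) = 10160 + 1/(11 - 70) = 10160 + 1/(-59) = 10160 - 1/59 = 599439/59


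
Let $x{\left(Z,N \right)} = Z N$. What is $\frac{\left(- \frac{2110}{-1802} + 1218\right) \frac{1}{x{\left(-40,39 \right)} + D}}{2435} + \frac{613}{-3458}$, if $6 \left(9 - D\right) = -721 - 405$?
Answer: $- \frac{1377990893213}{7757326342675} \approx -0.17764$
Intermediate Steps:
$D = \frac{590}{3}$ ($D = 9 - \frac{-721 - 405}{6} = 9 - - \frac{563}{3} = 9 + \frac{563}{3} = \frac{590}{3} \approx 196.67$)
$x{\left(Z,N \right)} = N Z$
$\frac{\left(- \frac{2110}{-1802} + 1218\right) \frac{1}{x{\left(-40,39 \right)} + D}}{2435} + \frac{613}{-3458} = \frac{\left(- \frac{2110}{-1802} + 1218\right) \frac{1}{39 \left(-40\right) + \frac{590}{3}}}{2435} + \frac{613}{-3458} = \frac{\left(-2110\right) \left(- \frac{1}{1802}\right) + 1218}{-1560 + \frac{590}{3}} \cdot \frac{1}{2435} + 613 \left(- \frac{1}{3458}\right) = \frac{\frac{1055}{901} + 1218}{- \frac{4090}{3}} \cdot \frac{1}{2435} - \frac{613}{3458} = \frac{1098473}{901} \left(- \frac{3}{4090}\right) \frac{1}{2435} - \frac{613}{3458} = \left(- \frac{3295419}{3685090}\right) \frac{1}{2435} - \frac{613}{3458} = - \frac{3295419}{8973194150} - \frac{613}{3458} = - \frac{1377990893213}{7757326342675}$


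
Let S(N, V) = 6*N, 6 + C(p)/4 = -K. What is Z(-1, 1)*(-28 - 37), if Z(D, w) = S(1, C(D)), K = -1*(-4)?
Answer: -390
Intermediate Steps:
K = 4
C(p) = -40 (C(p) = -24 + 4*(-1*4) = -24 + 4*(-4) = -24 - 16 = -40)
Z(D, w) = 6 (Z(D, w) = 6*1 = 6)
Z(-1, 1)*(-28 - 37) = 6*(-28 - 37) = 6*(-65) = -390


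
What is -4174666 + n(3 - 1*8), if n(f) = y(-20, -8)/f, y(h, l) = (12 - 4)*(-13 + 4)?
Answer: -20873258/5 ≈ -4.1747e+6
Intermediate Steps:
y(h, l) = -72 (y(h, l) = 8*(-9) = -72)
n(f) = -72/f
-4174666 + n(3 - 1*8) = -4174666 - 72/(3 - 1*8) = -4174666 - 72/(3 - 8) = -4174666 - 72/(-5) = -4174666 - 72*(-1/5) = -4174666 + 72/5 = -20873258/5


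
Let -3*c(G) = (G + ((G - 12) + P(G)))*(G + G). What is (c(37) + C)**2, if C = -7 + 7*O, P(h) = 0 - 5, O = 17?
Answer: 1674436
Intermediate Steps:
P(h) = -5
c(G) = -2*G*(-17 + 2*G)/3 (c(G) = -(G + ((G - 12) - 5))*(G + G)/3 = -(G + ((-12 + G) - 5))*2*G/3 = -(G + (-17 + G))*2*G/3 = -(-17 + 2*G)*2*G/3 = -2*G*(-17 + 2*G)/3)
C = 112 (C = -7 + 7*17 = -7 + 119 = 112)
(c(37) + C)**2 = ((2/3)*37*(17 - 2*37) + 112)**2 = ((2/3)*37*(17 - 74) + 112)**2 = ((2/3)*37*(-57) + 112)**2 = (-1406 + 112)**2 = (-1294)**2 = 1674436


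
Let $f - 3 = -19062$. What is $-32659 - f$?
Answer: $-13600$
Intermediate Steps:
$f = -19059$ ($f = 3 - 19062 = -19059$)
$-32659 - f = -32659 - -19059 = -32659 + 19059 = -13600$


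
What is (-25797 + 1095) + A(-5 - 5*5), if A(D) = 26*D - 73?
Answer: -25555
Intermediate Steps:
A(D) = -73 + 26*D
(-25797 + 1095) + A(-5 - 5*5) = (-25797 + 1095) + (-73 + 26*(-5 - 5*5)) = -24702 + (-73 + 26*(-5 - 25)) = -24702 + (-73 + 26*(-30)) = -24702 + (-73 - 780) = -24702 - 853 = -25555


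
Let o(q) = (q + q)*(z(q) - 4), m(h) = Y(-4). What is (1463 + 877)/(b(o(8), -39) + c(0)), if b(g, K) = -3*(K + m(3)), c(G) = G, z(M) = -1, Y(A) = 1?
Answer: 390/19 ≈ 20.526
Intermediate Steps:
m(h) = 1
o(q) = -10*q (o(q) = (q + q)*(-1 - 4) = (2*q)*(-5) = -10*q)
b(g, K) = -3 - 3*K (b(g, K) = -3*(K + 1) = -3*(1 + K) = -3 - 3*K)
(1463 + 877)/(b(o(8), -39) + c(0)) = (1463 + 877)/((-3 - 3*(-39)) + 0) = 2340/((-3 + 117) + 0) = 2340/(114 + 0) = 2340/114 = 2340*(1/114) = 390/19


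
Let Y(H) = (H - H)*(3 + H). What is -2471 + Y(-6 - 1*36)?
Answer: -2471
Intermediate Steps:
Y(H) = 0 (Y(H) = 0*(3 + H) = 0)
-2471 + Y(-6 - 1*36) = -2471 + 0 = -2471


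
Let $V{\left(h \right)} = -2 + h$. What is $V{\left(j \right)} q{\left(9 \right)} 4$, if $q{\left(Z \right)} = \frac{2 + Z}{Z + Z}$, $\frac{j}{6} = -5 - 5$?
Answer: $- \frac{1364}{9} \approx -151.56$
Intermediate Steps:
$j = -60$ ($j = 6 \left(-5 - 5\right) = 6 \left(-10\right) = -60$)
$q{\left(Z \right)} = \frac{2 + Z}{2 Z}$
$V{\left(j \right)} q{\left(9 \right)} 4 = \left(-2 - 60\right) \frac{2 + 9}{2 \cdot 9} \cdot 4 = - 62 \cdot \frac{1}{2} \cdot \frac{1}{9} \cdot 11 \cdot 4 = \left(-62\right) \frac{11}{18} \cdot 4 = \left(- \frac{341}{9}\right) 4 = - \frac{1364}{9}$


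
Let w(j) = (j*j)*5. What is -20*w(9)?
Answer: -8100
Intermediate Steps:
w(j) = 5*j**2 (w(j) = j**2*5 = 5*j**2)
-20*w(9) = -100*9**2 = -100*81 = -20*405 = -8100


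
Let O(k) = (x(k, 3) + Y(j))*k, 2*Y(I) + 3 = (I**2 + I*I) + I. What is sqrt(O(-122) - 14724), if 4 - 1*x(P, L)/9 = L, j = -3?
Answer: I*sqrt(16554) ≈ 128.66*I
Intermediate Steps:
x(P, L) = 36 - 9*L
Y(I) = -3/2 + I**2 + I/2 (Y(I) = -3/2 + ((I**2 + I*I) + I)/2 = -3/2 + ((I**2 + I**2) + I)/2 = -3/2 + (2*I**2 + I)/2 = -3/2 + (I + 2*I**2)/2 = -3/2 + (I**2 + I/2) = -3/2 + I**2 + I/2)
O(k) = 15*k (O(k) = ((36 - 9*3) + (-3/2 + (-3)**2 + (1/2)*(-3)))*k = ((36 - 27) + (-3/2 + 9 - 3/2))*k = (9 + 6)*k = 15*k)
sqrt(O(-122) - 14724) = sqrt(15*(-122) - 14724) = sqrt(-1830 - 14724) = sqrt(-16554) = I*sqrt(16554)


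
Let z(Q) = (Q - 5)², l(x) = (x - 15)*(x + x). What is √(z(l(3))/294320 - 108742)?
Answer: I*√588730862304845/73580 ≈ 329.76*I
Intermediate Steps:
l(x) = 2*x*(-15 + x) (l(x) = (-15 + x)*(2*x) = 2*x*(-15 + x))
z(Q) = (-5 + Q)²
√(z(l(3))/294320 - 108742) = √((-5 + 2*3*(-15 + 3))²/294320 - 108742) = √((-5 + 2*3*(-12))²*(1/294320) - 108742) = √((-5 - 72)²*(1/294320) - 108742) = √((-77)²*(1/294320) - 108742) = √(5929*(1/294320) - 108742) = √(5929/294320 - 108742) = √(-32004939511/294320) = I*√588730862304845/73580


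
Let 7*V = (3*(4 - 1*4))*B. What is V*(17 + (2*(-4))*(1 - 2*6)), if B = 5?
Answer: 0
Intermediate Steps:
V = 0 (V = ((3*(4 - 1*4))*5)/7 = ((3*(4 - 4))*5)/7 = ((3*0)*5)/7 = (0*5)/7 = (⅐)*0 = 0)
V*(17 + (2*(-4))*(1 - 2*6)) = 0*(17 + (2*(-4))*(1 - 2*6)) = 0*(17 - 8*(1 - 12)) = 0*(17 - 8*(-11)) = 0*(17 + 88) = 0*105 = 0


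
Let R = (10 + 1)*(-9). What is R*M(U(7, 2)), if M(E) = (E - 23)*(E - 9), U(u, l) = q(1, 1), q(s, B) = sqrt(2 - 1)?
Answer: -17424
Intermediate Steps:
q(s, B) = 1 (q(s, B) = sqrt(1) = 1)
U(u, l) = 1
M(E) = (-23 + E)*(-9 + E)
R = -99 (R = 11*(-9) = -99)
R*M(U(7, 2)) = -99*(207 + 1**2 - 32*1) = -99*(207 + 1 - 32) = -99*176 = -17424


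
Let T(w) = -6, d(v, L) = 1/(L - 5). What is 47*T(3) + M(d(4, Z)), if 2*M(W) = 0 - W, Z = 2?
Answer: -1691/6 ≈ -281.83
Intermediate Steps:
d(v, L) = 1/(-5 + L)
M(W) = -W/2 (M(W) = (0 - W)/2 = (-W)/2 = -W/2)
47*T(3) + M(d(4, Z)) = 47*(-6) - 1/(2*(-5 + 2)) = -282 - ½/(-3) = -282 - ½*(-⅓) = -282 + ⅙ = -1691/6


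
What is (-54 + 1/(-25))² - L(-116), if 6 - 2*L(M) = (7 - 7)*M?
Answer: 1823326/625 ≈ 2917.3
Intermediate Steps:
L(M) = 3 (L(M) = 3 - (7 - 7)*M/2 = 3 - 0*M = 3 - ½*0 = 3 + 0 = 3)
(-54 + 1/(-25))² - L(-116) = (-54 + 1/(-25))² - 1*3 = (-54 - 1/25)² - 3 = (-1351/25)² - 3 = 1825201/625 - 3 = 1823326/625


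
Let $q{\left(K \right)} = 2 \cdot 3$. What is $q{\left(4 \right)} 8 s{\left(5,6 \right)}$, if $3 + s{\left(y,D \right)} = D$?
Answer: $144$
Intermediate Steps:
$q{\left(K \right)} = 6$
$s{\left(y,D \right)} = -3 + D$
$q{\left(4 \right)} 8 s{\left(5,6 \right)} = 6 \cdot 8 \left(-3 + 6\right) = 48 \cdot 3 = 144$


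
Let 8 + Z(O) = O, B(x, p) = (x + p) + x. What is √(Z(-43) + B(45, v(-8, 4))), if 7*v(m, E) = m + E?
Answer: √1883/7 ≈ 6.1991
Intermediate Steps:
v(m, E) = E/7 + m/7 (v(m, E) = (m + E)/7 = (E + m)/7 = E/7 + m/7)
B(x, p) = p + 2*x (B(x, p) = (p + x) + x = p + 2*x)
Z(O) = -8 + O
√(Z(-43) + B(45, v(-8, 4))) = √((-8 - 43) + (((⅐)*4 + (⅐)*(-8)) + 2*45)) = √(-51 + ((4/7 - 8/7) + 90)) = √(-51 + (-4/7 + 90)) = √(-51 + 626/7) = √(269/7) = √1883/7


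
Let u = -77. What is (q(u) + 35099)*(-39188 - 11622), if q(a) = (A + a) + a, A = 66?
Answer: -1778908910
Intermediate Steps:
q(a) = 66 + 2*a (q(a) = (66 + a) + a = 66 + 2*a)
(q(u) + 35099)*(-39188 - 11622) = ((66 + 2*(-77)) + 35099)*(-39188 - 11622) = ((66 - 154) + 35099)*(-50810) = (-88 + 35099)*(-50810) = 35011*(-50810) = -1778908910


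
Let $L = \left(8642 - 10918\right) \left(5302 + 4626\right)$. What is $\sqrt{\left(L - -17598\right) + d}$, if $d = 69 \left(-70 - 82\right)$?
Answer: $i \sqrt{22589018} \approx 4752.8 i$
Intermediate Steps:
$d = -10488$ ($d = 69 \left(-152\right) = -10488$)
$L = -22596128$ ($L = \left(-2276\right) 9928 = -22596128$)
$\sqrt{\left(L - -17598\right) + d} = \sqrt{\left(-22596128 - -17598\right) - 10488} = \sqrt{\left(-22596128 + 17598\right) - 10488} = \sqrt{-22578530 - 10488} = \sqrt{-22589018} = i \sqrt{22589018}$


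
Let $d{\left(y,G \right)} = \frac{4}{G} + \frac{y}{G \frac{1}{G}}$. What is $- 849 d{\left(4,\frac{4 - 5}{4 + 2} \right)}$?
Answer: $16980$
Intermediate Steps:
$d{\left(y,G \right)} = y + \frac{4}{G}$ ($d{\left(y,G \right)} = \frac{4}{G} + \frac{y}{1} = \frac{4}{G} + y 1 = \frac{4}{G} + y = y + \frac{4}{G}$)
$- 849 d{\left(4,\frac{4 - 5}{4 + 2} \right)} = - 849 \left(4 + \frac{4}{\left(4 - 5\right) \frac{1}{4 + 2}}\right) = - 849 \left(4 + \frac{4}{\left(-1\right) \frac{1}{6}}\right) = - 849 \left(4 + \frac{4}{- \frac{1}{6}}\right) = - 849 \left(4 + 4 \left(-6\right)\right) = - 849 \left(4 - 24\right) = \left(-849\right) \left(-20\right) = 16980$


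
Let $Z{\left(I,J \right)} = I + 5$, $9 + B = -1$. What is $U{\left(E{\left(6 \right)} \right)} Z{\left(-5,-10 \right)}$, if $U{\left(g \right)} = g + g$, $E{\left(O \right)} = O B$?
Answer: $0$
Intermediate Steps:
$B = -10$ ($B = -9 - 1 = -10$)
$E{\left(O \right)} = - 10 O$ ($E{\left(O \right)} = O \left(-10\right) = - 10 O$)
$Z{\left(I,J \right)} = 5 + I$
$U{\left(g \right)} = 2 g$
$U{\left(E{\left(6 \right)} \right)} Z{\left(-5,-10 \right)} = 2 \left(\left(-10\right) 6\right) \left(5 - 5\right) = 2 \left(-60\right) 0 = \left(-120\right) 0 = 0$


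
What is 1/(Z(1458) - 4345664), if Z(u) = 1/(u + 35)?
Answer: -1493/6488076351 ≈ -2.3011e-7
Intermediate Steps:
Z(u) = 1/(35 + u)
1/(Z(1458) - 4345664) = 1/(1/(35 + 1458) - 4345664) = 1/(1/1493 - 4345664) = 1/(-6488076351/1493) = -1493/6488076351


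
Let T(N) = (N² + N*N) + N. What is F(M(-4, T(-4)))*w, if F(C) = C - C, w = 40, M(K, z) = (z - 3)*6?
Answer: 0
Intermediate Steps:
T(N) = N + 2*N² (T(N) = (N² + N²) + N = 2*N² + N = N + 2*N²)
M(K, z) = -18 + 6*z (M(K, z) = (-3 + z)*6 = -18 + 6*z)
F(C) = 0
F(M(-4, T(-4)))*w = 0*40 = 0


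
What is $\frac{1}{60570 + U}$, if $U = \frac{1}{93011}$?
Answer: $\frac{93011}{5633676271} \approx 1.651 \cdot 10^{-5}$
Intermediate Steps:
$U = \frac{1}{93011} \approx 1.0751 \cdot 10^{-5}$
$\frac{1}{60570 + U} = \frac{1}{60570 + \frac{1}{93011}} = \frac{1}{\frac{5633676271}{93011}} = \frac{93011}{5633676271}$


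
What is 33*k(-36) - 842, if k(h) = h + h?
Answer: -3218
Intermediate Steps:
k(h) = 2*h
33*k(-36) - 842 = 33*(2*(-36)) - 842 = 33*(-72) - 842 = -2376 - 842 = -3218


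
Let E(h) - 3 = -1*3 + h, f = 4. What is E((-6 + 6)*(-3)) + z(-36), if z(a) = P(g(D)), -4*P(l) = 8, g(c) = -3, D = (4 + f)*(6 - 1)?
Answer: -2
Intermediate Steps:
D = 40 (D = (4 + 4)*(6 - 1) = 8*5 = 40)
P(l) = -2 (P(l) = -1/4*8 = -2)
z(a) = -2
E(h) = h (E(h) = 3 + (-1*3 + h) = 3 + (-3 + h) = h)
E((-6 + 6)*(-3)) + z(-36) = (-6 + 6)*(-3) - 2 = 0*(-3) - 2 = 0 - 2 = -2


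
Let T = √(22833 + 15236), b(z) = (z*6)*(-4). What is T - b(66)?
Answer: 1584 + √38069 ≈ 1779.1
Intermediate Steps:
b(z) = -24*z (b(z) = (6*z)*(-4) = -24*z)
T = √38069 ≈ 195.11
T - b(66) = √38069 - (-24)*66 = √38069 - 1*(-1584) = √38069 + 1584 = 1584 + √38069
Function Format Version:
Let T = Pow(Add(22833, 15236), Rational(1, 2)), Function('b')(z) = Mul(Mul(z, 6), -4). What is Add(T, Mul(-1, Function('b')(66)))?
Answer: Add(1584, Pow(38069, Rational(1, 2))) ≈ 1779.1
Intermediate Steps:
Function('b')(z) = Mul(-24, z) (Function('b')(z) = Mul(Mul(6, z), -4) = Mul(-24, z))
T = Pow(38069, Rational(1, 2)) ≈ 195.11
Add(T, Mul(-1, Function('b')(66))) = Add(Pow(38069, Rational(1, 2)), Mul(-1, Mul(-24, 66))) = Add(Pow(38069, Rational(1, 2)), Mul(-1, -1584)) = Add(Pow(38069, Rational(1, 2)), 1584) = Add(1584, Pow(38069, Rational(1, 2)))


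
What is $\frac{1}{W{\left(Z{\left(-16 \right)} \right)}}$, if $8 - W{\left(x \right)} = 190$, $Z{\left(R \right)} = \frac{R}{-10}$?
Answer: $- \frac{1}{182} \approx -0.0054945$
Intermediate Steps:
$Z{\left(R \right)} = - \frac{R}{10}$ ($Z{\left(R \right)} = R \left(- \frac{1}{10}\right) = - \frac{R}{10}$)
$W{\left(x \right)} = -182$ ($W{\left(x \right)} = 8 - 190 = -182$)
$\frac{1}{W{\left(Z{\left(-16 \right)} \right)}} = \frac{1}{-182} = - \frac{1}{182}$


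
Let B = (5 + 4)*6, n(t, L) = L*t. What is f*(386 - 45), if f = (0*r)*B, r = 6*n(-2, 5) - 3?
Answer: 0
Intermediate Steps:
B = 54 (B = 9*6 = 54)
r = -63 (r = 6*(5*(-2)) - 3 = 6*(-10) - 3 = -60 - 3 = -63)
f = 0 (f = (0*(-63))*54 = 0*54 = 0)
f*(386 - 45) = 0*(386 - 45) = 0*341 = 0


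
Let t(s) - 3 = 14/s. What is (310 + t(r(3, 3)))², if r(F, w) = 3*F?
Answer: 8014561/81 ≈ 98945.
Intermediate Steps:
t(s) = 3 + 14/s
(310 + t(r(3, 3)))² = (310 + (3 + 14/((3*3))))² = (310 + (3 + 14/9))² = (310 + 41/9)² = (2831/9)² = 8014561/81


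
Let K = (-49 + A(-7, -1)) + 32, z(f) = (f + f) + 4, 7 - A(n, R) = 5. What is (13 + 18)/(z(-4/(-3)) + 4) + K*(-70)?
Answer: 33693/32 ≈ 1052.9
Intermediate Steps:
A(n, R) = 2 (A(n, R) = 7 - 1*5 = 7 - 5 = 2)
z(f) = 4 + 2*f (z(f) = 2*f + 4 = 4 + 2*f)
K = -15 (K = (-49 + 2) + 32 = -47 + 32 = -15)
(13 + 18)/(z(-4/(-3)) + 4) + K*(-70) = (13 + 18)/((4 + 2*(-4/(-3))) + 4) - 15*(-70) = 31/((4 + 2*(-4*(-⅓))) + 4) + 1050 = 31/((4 + 2*(4/3)) + 4) + 1050 = 31/((4 + 8/3) + 4) + 1050 = 31/(20/3 + 4) + 1050 = 31/(32/3) + 1050 = 31*(3/32) + 1050 = 93/32 + 1050 = 33693/32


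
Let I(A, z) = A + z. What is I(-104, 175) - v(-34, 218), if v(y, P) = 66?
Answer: 5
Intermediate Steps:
I(-104, 175) - v(-34, 218) = (-104 + 175) - 1*66 = 71 - 66 = 5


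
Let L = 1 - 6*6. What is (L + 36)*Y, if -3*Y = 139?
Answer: -139/3 ≈ -46.333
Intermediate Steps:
Y = -139/3 (Y = -⅓*139 = -139/3 ≈ -46.333)
L = -35 (L = 1 - 36 = -35)
(L + 36)*Y = (-35 + 36)*(-139/3) = 1*(-139/3) = -139/3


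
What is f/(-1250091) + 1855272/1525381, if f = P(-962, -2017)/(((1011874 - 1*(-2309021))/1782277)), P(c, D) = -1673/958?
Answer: 7378534967573152336721/6066533699358008272110 ≈ 1.2163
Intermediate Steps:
P(c, D) = -1673/958 (P(c, D) = -1673*1/958 = -1673/958)
f = -2981749421/3181417410 (f = -1673*1782277/(1011874 - 1*(-2309021))/958 = -1673*1782277/(1011874 + 2309021)/958 = -1673/(958*(3320895*(1/1782277))) = -1673/(958*3320895/1782277) = -1673/958*1782277/3320895 = -2981749421/3181417410 ≈ -0.93724)
f/(-1250091) + 1855272/1525381 = -2981749421/3181417410/(-1250091) + 1855272/1525381 = -2981749421/3181417410*(-1/1250091) + 1855272*(1/1525381) = 2981749421/3977061271484310 + 1855272/1525381 = 7378534967573152336721/6066533699358008272110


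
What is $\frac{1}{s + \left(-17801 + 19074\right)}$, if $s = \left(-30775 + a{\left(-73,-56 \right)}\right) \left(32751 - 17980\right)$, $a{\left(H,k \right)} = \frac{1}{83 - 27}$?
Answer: $- \frac{56}{25456255341} \approx -2.1999 \cdot 10^{-9}$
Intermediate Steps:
$a{\left(H,k \right)} = \frac{1}{56}$
$s = - \frac{25456326629}{56}$ ($s = \left(-30775 + \frac{1}{56}\right) \left(32751 - 17980\right) = \left(- \frac{1723399}{56}\right) 14771 = - \frac{25456326629}{56} \approx -4.5458 \cdot 10^{8}$)
$\frac{1}{s + \left(-17801 + 19074\right)} = \frac{1}{- \frac{25456326629}{56} + \left(-17801 + 19074\right)} = \frac{1}{- \frac{25456326629}{56} + 1273} = \frac{1}{- \frac{25456255341}{56}} = - \frac{56}{25456255341}$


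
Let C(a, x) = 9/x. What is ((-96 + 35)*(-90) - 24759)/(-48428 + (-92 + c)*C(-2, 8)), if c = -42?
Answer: 77076/194315 ≈ 0.39666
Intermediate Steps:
((-96 + 35)*(-90) - 24759)/(-48428 + (-92 + c)*C(-2, 8)) = ((-96 + 35)*(-90) - 24759)/(-48428 + (-92 - 42)*(9/8)) = (-61*(-90) - 24759)/(-48428 - 1206/8) = (5490 - 24759)/(-48428 - 134*9/8) = -19269/(-48428 - 603/4) = -19269/(-194315/4) = -19269*(-4/194315) = 77076/194315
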